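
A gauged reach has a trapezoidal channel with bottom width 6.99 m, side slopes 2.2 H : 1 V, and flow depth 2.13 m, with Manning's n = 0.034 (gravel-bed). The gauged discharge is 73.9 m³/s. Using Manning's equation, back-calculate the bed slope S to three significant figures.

0.00628

A = (b + z·y)·y = (6.99 + 2.2×2.13)×2.13 = 24.87 m²
P = b + 2y√(1+z²) = 6.99 + 2×2.13×√(1+2.2²) = 17.28 m
R = A/P = 24.87/17.28 = 1.439 m
S = (Q·n / (1·A·R^(2/3)))² = (73.9×0.034 / (1×24.87×1.275))² = 0.006284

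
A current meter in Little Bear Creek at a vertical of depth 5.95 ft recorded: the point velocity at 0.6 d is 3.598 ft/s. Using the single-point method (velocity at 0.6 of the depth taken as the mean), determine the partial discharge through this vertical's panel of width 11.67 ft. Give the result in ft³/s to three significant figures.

v̄ = v₀.₆ = 3.598 ft/s
q = v̄ × d × w = 3.598 × 5.95 × 11.67 = 249.8 ft³/s

250 ft³/s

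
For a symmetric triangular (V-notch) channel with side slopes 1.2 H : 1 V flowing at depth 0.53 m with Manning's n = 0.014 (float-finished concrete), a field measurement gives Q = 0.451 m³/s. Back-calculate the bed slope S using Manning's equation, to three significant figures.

A = z·y² = 1.2×0.53² = 0.3371 m²
P = 2y√(1+z²) = 2×0.53×√(1+1.2²) = 1.656 m
R = A/P = 0.3371/1.656 = 0.2036 m
S = (Q·n / (1·A·R^(2/3)))² = (0.451×0.014 / (1×0.3371×0.3461))² = 0.002930

0.00293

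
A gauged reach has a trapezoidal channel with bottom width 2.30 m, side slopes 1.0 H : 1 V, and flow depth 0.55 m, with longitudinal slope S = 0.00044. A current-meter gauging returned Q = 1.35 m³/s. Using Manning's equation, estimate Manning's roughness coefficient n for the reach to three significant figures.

A = (b + z·y)·y = (2.30 + 1.0×0.55)×0.55 = 1.568 m²
P = b + 2y√(1+z²) = 2.30 + 2×0.55×√(1+1.0²) = 3.856 m
R = A/P = 1.568/3.856 = 0.4065 m
n = (1/Q)·A·R^(2/3)·S^(1/2) = (1/1.35) × 1.568 × 0.5488 × 0.02098 = 0.01337

0.0134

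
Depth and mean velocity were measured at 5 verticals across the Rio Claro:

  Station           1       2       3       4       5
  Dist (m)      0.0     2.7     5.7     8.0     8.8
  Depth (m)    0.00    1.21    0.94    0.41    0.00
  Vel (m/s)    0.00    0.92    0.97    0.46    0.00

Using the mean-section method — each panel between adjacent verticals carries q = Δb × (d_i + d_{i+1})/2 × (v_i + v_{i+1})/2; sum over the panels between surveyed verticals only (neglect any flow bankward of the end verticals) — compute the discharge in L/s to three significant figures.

Panel 1-2: Δb = 2.7 m, d̄ = (0.00+1.21)/2 = 0.605, v̄ = (0.00+0.92)/2 = 0.46 → q = 2.7×0.605×0.46 = 0.7514 m³/s
Panel 2-3: Δb = 3 m, d̄ = (1.21+0.94)/2 = 1.075, v̄ = (0.92+0.97)/2 = 0.945 → q = 3×1.075×0.945 = 3.048 m³/s
Panel 3-4: Δb = 2.3 m, d̄ = (0.94+0.41)/2 = 0.675, v̄ = (0.97+0.46)/2 = 0.715 → q = 2.3×0.675×0.715 = 1.110 m³/s
Panel 4-5: Δb = 0.8 m, d̄ = (0.41+0.00)/2 = 0.205, v̄ = (0.46+0.00)/2 = 0.23 → q = 0.8×0.205×0.23 = 0.03772 m³/s
Q = Σ q = 4.947 m³/s
= 4.947 × 1000 = 4947 L/s

4950 L/s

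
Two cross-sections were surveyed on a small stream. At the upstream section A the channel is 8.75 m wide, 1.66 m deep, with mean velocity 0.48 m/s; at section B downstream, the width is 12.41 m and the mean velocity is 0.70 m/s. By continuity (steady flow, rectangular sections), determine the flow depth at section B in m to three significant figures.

Q = A₁V₁ = (8.75×1.66) × 0.48 = 6.972 m³/s
d₂ = Q/(b₂ V₂) = 6.972/(12.41×0.70) = 0.8026 m

0.803 m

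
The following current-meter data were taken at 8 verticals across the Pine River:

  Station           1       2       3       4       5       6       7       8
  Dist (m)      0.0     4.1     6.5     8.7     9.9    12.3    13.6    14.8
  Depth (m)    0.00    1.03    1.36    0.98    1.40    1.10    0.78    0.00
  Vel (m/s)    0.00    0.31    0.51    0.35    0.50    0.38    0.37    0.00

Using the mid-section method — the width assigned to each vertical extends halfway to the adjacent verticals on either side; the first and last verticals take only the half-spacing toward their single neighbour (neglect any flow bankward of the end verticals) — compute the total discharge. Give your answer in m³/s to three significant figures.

5.61 m³/s

w_2 = (6.5 − 0.0)/2 = 3.25 m; q_2 = 0.31 × 1.03 × 3.25 = 1.038 m³/s
w_3 = (8.7 − 4.1)/2 = 2.3 m; q_3 = 0.51 × 1.36 × 2.3 = 1.595 m³/s
w_4 = (9.9 − 6.5)/2 = 1.7 m; q_4 = 0.35 × 0.98 × 1.7 = 0.5831 m³/s
w_5 = (12.3 − 8.7)/2 = 1.8 m; q_5 = 0.50 × 1.40 × 1.8 = 1.260 m³/s
w_6 = (13.6 − 9.9)/2 = 1.85 m; q_6 = 0.38 × 1.10 × 1.85 = 0.7733 m³/s
w_7 = (14.8 − 12.3)/2 = 1.25 m; q_7 = 0.37 × 0.78 × 1.25 = 0.3608 m³/s
Stations 1, 8 contribute zero (depth or velocity is 0).
Q = Σ qᵢ = 5.610 m³/s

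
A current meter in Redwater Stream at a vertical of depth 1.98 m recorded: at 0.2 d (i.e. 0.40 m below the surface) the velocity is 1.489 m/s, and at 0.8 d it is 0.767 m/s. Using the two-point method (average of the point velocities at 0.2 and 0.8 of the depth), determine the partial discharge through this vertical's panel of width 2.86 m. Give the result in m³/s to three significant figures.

6.39 m³/s

v̄ = (1.489 + 0.767) / 2 = 1.128 m/s
q = v̄ × d × w = 1.128 × 1.98 × 2.86 = 6.388 m³/s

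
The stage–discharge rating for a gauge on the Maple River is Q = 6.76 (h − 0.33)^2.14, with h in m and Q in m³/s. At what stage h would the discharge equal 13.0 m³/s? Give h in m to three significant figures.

1.69 m

h − h₀ = (Q/C)^(1/b) = (13.0/6.76)^(1/2.14) = 1.357 m
h = 0.33 + 1.357 = 1.687 m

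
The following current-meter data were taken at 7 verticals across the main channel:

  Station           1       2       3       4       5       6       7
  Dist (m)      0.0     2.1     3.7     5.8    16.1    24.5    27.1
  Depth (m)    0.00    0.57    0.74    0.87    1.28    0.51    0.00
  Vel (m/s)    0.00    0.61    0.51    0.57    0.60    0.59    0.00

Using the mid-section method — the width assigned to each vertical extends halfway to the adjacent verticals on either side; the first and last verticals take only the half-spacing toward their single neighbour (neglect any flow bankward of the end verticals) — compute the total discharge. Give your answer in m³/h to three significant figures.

w_2 = (3.7 − 0.0)/2 = 1.85 m; q_2 = 0.61 × 0.57 × 1.85 = 0.6432 m³/s
w_3 = (5.8 − 2.1)/2 = 1.85 m; q_3 = 0.51 × 0.74 × 1.85 = 0.6982 m³/s
w_4 = (16.1 − 3.7)/2 = 6.2 m; q_4 = 0.57 × 0.87 × 6.2 = 3.075 m³/s
w_5 = (24.5 − 5.8)/2 = 9.35 m; q_5 = 0.60 × 1.28 × 9.35 = 7.181 m³/s
w_6 = (27.1 − 16.1)/2 = 5.5 m; q_6 = 0.59 × 0.51 × 5.5 = 1.655 m³/s
Stations 1, 7 contribute zero (depth or velocity is 0).
Q = Σ qᵢ = 13.25 m³/s
= 13.25 × 3600 = 47710 m³/h

47700 m³/h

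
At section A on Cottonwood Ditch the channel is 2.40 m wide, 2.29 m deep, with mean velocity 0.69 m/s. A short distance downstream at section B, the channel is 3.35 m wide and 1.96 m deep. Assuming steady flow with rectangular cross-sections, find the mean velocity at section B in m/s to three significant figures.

Q = A₁V₁ = (2.40×2.29) × 0.69 = 3.792 m³/s
A₂ = 3.35 × 1.96 = 6.566 m²
V₂ = Q/A₂ = 3.792/6.566 = 0.5776 m/s

0.578 m/s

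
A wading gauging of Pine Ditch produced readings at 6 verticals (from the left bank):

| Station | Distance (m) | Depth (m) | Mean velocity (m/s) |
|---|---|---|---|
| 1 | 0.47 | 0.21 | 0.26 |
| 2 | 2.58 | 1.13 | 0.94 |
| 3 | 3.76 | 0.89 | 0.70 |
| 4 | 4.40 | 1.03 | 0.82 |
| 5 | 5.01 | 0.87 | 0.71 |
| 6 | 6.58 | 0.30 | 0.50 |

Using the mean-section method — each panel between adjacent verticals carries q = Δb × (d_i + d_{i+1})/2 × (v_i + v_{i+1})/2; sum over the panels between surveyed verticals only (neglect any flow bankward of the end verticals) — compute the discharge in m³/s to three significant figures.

3.29 m³/s

Panel 1-2: Δb = 2.11 m, d̄ = (0.21+1.13)/2 = 0.67, v̄ = (0.26+0.94)/2 = 0.6 → q = 2.11×0.67×0.6 = 0.8482 m³/s
Panel 2-3: Δb = 1.18 m, d̄ = (1.13+0.89)/2 = 1.01, v̄ = (0.94+0.70)/2 = 0.82 → q = 1.18×1.01×0.82 = 0.9773 m³/s
Panel 3-4: Δb = 0.64 m, d̄ = (0.89+1.03)/2 = 0.96, v̄ = (0.70+0.82)/2 = 0.76 → q = 0.64×0.96×0.76 = 0.4669 m³/s
Panel 4-5: Δb = 0.61 m, d̄ = (1.03+0.87)/2 = 0.95, v̄ = (0.82+0.71)/2 = 0.765 → q = 0.61×0.95×0.765 = 0.4433 m³/s
Panel 5-6: Δb = 1.57 m, d̄ = (0.87+0.30)/2 = 0.585, v̄ = (0.71+0.50)/2 = 0.605 → q = 1.57×0.585×0.605 = 0.5557 m³/s
Q = Σ q = 3.291 m³/s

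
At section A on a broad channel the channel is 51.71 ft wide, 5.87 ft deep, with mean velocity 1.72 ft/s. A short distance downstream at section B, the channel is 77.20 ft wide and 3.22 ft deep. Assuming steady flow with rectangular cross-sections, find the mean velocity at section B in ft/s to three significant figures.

Q = A₁V₁ = (51.71×5.87) × 1.72 = 522.1 ft³/s
A₂ = 77.20 × 3.22 = 248.6 ft²
V₂ = Q/A₂ = 522.1/248.6 = 2.100 ft/s

2.10 ft/s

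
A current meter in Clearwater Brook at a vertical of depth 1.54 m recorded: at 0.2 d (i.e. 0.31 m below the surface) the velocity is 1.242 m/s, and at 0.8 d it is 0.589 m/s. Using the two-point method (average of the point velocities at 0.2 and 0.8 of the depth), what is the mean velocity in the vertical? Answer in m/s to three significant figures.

v̄ = (1.242 + 0.589) / 2 = 0.9155 m/s

0.916 m/s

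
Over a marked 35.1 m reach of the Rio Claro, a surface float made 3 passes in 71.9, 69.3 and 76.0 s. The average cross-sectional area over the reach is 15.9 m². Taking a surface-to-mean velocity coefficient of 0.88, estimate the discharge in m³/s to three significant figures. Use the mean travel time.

6.78 m³/s

t̄ = (71.9 + 69.3 + 76.0) / 3 = 72.4 s
v_surface = L / t̄ = 35.1 / 72.4 = 0.4848 m/s
v_mean = 0.88 × 0.4848 = 0.4266 m/s
Q = A × v_mean = 15.9 × 0.4266 = 6.783 m³/s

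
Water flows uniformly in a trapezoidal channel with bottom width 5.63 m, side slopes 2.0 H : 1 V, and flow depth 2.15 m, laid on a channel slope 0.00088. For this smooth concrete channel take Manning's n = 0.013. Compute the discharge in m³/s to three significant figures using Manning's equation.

A = (b + z·y)·y = (5.63 + 2.0×2.15)×2.15 = 21.35 m²
P = b + 2y√(1+z²) = 5.63 + 2×2.15×√(1+2.0²) = 15.25 m
R = A/P = 21.35/15.25 = 1.400 m
Q = (1/n)·A·R^(2/3)·S^(1/2) = (1/0.013) × 21.35 × 1.400^(2/3) × 0.00088^(1/2) = 60.98 m³/s

61.0 m³/s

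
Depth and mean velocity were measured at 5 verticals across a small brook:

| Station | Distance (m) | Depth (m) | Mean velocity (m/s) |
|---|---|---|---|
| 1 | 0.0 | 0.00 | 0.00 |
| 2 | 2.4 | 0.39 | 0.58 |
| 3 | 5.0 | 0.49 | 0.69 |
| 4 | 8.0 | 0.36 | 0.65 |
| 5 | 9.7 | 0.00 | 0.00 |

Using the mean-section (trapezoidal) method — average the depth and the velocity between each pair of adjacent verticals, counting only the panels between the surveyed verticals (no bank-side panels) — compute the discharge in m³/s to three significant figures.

Panel 1-2: Δb = 2.4 m, d̄ = (0.00+0.39)/2 = 0.195, v̄ = (0.00+0.58)/2 = 0.29 → q = 2.4×0.195×0.29 = 0.1357 m³/s
Panel 2-3: Δb = 2.6 m, d̄ = (0.39+0.49)/2 = 0.44, v̄ = (0.58+0.69)/2 = 0.635 → q = 2.6×0.44×0.635 = 0.7264 m³/s
Panel 3-4: Δb = 3 m, d̄ = (0.49+0.36)/2 = 0.425, v̄ = (0.69+0.65)/2 = 0.67 → q = 3×0.425×0.67 = 0.8543 m³/s
Panel 4-5: Δb = 1.7 m, d̄ = (0.36+0.00)/2 = 0.18, v̄ = (0.65+0.00)/2 = 0.325 → q = 1.7×0.18×0.325 = 0.09945 m³/s
Q = Σ q = 1.816 m³/s

1.82 m³/s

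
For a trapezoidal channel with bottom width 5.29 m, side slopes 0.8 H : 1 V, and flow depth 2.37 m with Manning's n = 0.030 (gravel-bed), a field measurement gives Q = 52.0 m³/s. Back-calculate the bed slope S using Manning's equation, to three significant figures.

0.00489

A = (b + z·y)·y = (5.29 + 0.8×2.37)×2.37 = 17.03 m²
P = b + 2y√(1+z²) = 5.29 + 2×2.37×√(1+0.8²) = 11.36 m
R = A/P = 17.03/11.36 = 1.499 m
S = (Q·n / (1·A·R^(2/3)))² = (52.0×0.030 / (1×17.03×1.310))² = 0.004890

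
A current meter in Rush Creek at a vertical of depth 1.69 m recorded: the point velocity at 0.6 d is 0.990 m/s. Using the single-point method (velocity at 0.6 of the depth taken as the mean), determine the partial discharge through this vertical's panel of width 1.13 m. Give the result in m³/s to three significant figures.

v̄ = v₀.₆ = 0.990 m/s
q = v̄ × d × w = 0.9900 × 1.69 × 1.13 = 1.891 m³/s

1.89 m³/s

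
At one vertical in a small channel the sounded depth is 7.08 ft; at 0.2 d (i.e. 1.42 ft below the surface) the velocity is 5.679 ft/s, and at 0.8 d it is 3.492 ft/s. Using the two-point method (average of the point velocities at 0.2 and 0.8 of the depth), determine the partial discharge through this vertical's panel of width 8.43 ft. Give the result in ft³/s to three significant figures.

274 ft³/s

v̄ = (5.679 + 3.492) / 2 = 4.586 ft/s
q = v̄ × d × w = 4.586 × 7.08 × 8.43 = 273.7 ft³/s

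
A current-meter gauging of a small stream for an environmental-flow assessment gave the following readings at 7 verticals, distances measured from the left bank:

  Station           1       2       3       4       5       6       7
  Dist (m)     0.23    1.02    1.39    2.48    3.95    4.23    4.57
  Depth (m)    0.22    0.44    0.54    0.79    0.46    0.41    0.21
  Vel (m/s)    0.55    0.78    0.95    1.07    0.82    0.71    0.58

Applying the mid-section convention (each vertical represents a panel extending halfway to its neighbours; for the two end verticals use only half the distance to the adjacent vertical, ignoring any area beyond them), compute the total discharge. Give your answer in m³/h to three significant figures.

w_1 = (1.02 − 0.23)/2 = 0.395 m; q_1 = 0.55 × 0.22 × 0.395 = 0.04780 m³/s
w_2 = (1.39 − 0.23)/2 = 0.58 m; q_2 = 0.78 × 0.44 × 0.58 = 0.1991 m³/s
w_3 = (2.48 − 1.02)/2 = 0.73 m; q_3 = 0.95 × 0.54 × 0.73 = 0.3745 m³/s
w_4 = (3.95 − 1.39)/2 = 1.28 m; q_4 = 1.07 × 0.79 × 1.28 = 1.082 m³/s
w_5 = (4.23 − 2.48)/2 = 0.875 m; q_5 = 0.82 × 0.46 × 0.875 = 0.3301 m³/s
w_6 = (4.57 − 3.95)/2 = 0.31 m; q_6 = 0.71 × 0.41 × 0.31 = 0.09024 m³/s
w_7 = (4.57 − 4.23)/2 = 0.17 m; q_7 = 0.58 × 0.21 × 0.17 = 0.02071 m³/s
Q = Σ qᵢ = 2.144 m³/s
= 2.144 × 3600 = 7720 m³/h

7720 m³/h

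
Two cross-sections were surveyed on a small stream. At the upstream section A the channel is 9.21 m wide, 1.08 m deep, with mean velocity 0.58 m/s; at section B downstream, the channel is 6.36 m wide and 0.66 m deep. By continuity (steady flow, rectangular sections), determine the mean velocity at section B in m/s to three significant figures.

1.37 m/s

Q = A₁V₁ = (9.21×1.08) × 0.58 = 5.769 m³/s
A₂ = 6.36 × 0.66 = 4.198 m²
V₂ = Q/A₂ = 5.769/4.198 = 1.374 m/s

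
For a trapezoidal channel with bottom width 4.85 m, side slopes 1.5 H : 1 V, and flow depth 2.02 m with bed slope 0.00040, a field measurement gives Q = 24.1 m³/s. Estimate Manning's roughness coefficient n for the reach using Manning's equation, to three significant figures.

0.0158

A = (b + z·y)·y = (4.85 + 1.5×2.02)×2.02 = 15.92 m²
P = b + 2y√(1+z²) = 4.85 + 2×2.02×√(1+1.5²) = 12.13 m
R = A/P = 15.92/12.13 = 1.312 m
n = (1/Q)·A·R^(2/3)·S^(1/2) = (1/24.1) × 15.92 × 1.198 × 0.02000 = 0.01583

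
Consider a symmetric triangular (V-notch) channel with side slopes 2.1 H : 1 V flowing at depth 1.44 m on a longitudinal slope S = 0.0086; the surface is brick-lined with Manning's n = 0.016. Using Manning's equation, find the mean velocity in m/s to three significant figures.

A = z·y² = 2.1×1.44² = 4.355 m²
P = 2y√(1+z²) = 2×1.44×√(1+2.1²) = 6.699 m
R = A/P = 4.355/6.699 = 0.6501 m
Q = (1/n)·A·R^(2/3)·S^(1/2) = (1/0.016) × 4.355 × 0.6501^(2/3) × 0.0086^(1/2) = 18.94 m³/s
V = Q/A = 18.94/4.355 = 4.349 m/s

4.35 m/s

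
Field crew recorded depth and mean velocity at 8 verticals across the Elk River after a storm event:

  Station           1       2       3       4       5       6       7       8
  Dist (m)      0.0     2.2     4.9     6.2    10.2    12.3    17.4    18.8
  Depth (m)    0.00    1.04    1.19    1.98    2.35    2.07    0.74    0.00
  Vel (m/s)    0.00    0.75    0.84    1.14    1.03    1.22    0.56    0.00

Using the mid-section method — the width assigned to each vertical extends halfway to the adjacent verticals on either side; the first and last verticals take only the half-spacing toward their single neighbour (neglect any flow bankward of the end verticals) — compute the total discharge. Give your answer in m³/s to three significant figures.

27.7 m³/s

w_2 = (4.9 − 0.0)/2 = 2.45 m; q_2 = 0.75 × 1.04 × 2.45 = 1.911 m³/s
w_3 = (6.2 − 2.2)/2 = 2 m; q_3 = 0.84 × 1.19 × 2 = 1.999 m³/s
w_4 = (10.2 − 4.9)/2 = 2.65 m; q_4 = 1.14 × 1.98 × 2.65 = 5.982 m³/s
w_5 = (12.3 − 6.2)/2 = 3.05 m; q_5 = 1.03 × 2.35 × 3.05 = 7.383 m³/s
w_6 = (17.4 − 10.2)/2 = 3.6 m; q_6 = 1.22 × 2.07 × 3.6 = 9.091 m³/s
w_7 = (18.8 − 12.3)/2 = 3.25 m; q_7 = 0.56 × 0.74 × 3.25 = 1.347 m³/s
Stations 1, 8 contribute zero (depth or velocity is 0).
Q = Σ qᵢ = 27.71 m³/s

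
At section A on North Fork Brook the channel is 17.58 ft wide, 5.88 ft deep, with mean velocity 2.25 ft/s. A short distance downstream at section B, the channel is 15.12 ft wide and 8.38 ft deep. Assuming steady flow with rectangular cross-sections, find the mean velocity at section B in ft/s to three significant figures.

Q = A₁V₁ = (17.58×5.88) × 2.25 = 232.6 ft³/s
A₂ = 15.12 × 8.38 = 126.7 ft²
V₂ = Q/A₂ = 232.6/126.7 = 1.836 ft/s

1.84 ft/s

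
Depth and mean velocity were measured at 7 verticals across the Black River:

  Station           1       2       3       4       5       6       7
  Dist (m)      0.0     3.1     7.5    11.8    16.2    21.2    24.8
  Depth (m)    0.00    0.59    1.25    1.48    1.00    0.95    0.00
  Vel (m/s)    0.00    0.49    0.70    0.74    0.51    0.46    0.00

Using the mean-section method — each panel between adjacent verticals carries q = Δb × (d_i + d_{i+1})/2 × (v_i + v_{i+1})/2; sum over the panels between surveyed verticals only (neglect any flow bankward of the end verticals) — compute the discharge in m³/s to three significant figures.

Panel 1-2: Δb = 3.1 m, d̄ = (0.00+0.59)/2 = 0.295, v̄ = (0.00+0.49)/2 = 0.245 → q = 3.1×0.295×0.245 = 0.2241 m³/s
Panel 2-3: Δb = 4.4 m, d̄ = (0.59+1.25)/2 = 0.92, v̄ = (0.49+0.70)/2 = 0.595 → q = 4.4×0.92×0.595 = 2.409 m³/s
Panel 3-4: Δb = 4.3 m, d̄ = (1.25+1.48)/2 = 1.365, v̄ = (0.70+0.74)/2 = 0.72 → q = 4.3×1.365×0.72 = 4.226 m³/s
Panel 4-5: Δb = 4.4 m, d̄ = (1.48+1.00)/2 = 1.24, v̄ = (0.74+0.51)/2 = 0.625 → q = 4.4×1.24×0.625 = 3.410 m³/s
Panel 5-6: Δb = 5 m, d̄ = (1.00+0.95)/2 = 0.975, v̄ = (0.51+0.46)/2 = 0.485 → q = 5×0.975×0.485 = 2.364 m³/s
Panel 6-7: Δb = 3.6 m, d̄ = (0.95+0.00)/2 = 0.475, v̄ = (0.46+0.00)/2 = 0.23 → q = 3.6×0.475×0.23 = 0.3933 m³/s
Q = Σ q = 13.03 m³/s

13.0 m³/s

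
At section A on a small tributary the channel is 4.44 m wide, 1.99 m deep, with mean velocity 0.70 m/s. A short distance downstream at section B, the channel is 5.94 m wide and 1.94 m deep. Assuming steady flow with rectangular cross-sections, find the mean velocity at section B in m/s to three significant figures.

Q = A₁V₁ = (4.44×1.99) × 0.70 = 6.185 m³/s
A₂ = 5.94 × 1.94 = 11.52 m²
V₂ = Q/A₂ = 6.185/11.52 = 0.5367 m/s

0.537 m/s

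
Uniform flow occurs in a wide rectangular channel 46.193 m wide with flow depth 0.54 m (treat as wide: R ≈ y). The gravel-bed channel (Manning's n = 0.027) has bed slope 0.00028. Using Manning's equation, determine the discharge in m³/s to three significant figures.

A = b·y = 46.193 × 0.54 = 24.94 m²
Wide channel: R ≈ y = 0.54 m
Q = (1/n)·A·R^(2/3)·S^(1/2) = (1/0.027) × 24.94 × 0.5400^(2/3) × 0.00028^(1/2) = 10.25 m³/s

10.3 m³/s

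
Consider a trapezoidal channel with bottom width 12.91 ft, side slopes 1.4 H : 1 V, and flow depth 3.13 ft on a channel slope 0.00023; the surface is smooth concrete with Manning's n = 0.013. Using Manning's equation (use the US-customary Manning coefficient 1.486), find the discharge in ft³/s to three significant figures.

163 ft³/s

A = (b + z·y)·y = (12.91 + 1.4×3.13)×3.13 = 54.12 ft²
P = b + 2y√(1+z²) = 12.91 + 2×3.13×√(1+1.4²) = 23.68 ft
R = A/P = 54.12/23.68 = 2.286 ft
Q = (1.486/n)·A·R^(2/3)·S^(1/2) = (1.486/0.013) × 54.12 × 2.286^(2/3) × 0.00023^(1/2) = 162.8 ft³/s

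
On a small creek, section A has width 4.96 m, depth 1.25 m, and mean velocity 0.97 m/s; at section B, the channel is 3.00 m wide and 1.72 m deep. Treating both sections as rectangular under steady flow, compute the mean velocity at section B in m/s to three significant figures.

1.17 m/s

Q = A₁V₁ = (4.96×1.25) × 0.97 = 6.014 m³/s
A₂ = 3.00 × 1.72 = 5.160 m²
V₂ = Q/A₂ = 6.014/5.160 = 1.166 m/s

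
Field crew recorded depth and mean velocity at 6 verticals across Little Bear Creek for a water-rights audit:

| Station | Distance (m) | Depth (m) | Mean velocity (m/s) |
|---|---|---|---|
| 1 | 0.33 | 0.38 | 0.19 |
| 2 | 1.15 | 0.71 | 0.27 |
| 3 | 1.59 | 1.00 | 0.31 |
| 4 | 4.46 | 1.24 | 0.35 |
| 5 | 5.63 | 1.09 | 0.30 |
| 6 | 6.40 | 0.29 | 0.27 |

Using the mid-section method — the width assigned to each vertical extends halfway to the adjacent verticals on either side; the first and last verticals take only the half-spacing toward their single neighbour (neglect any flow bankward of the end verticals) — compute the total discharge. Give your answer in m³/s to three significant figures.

1.89 m³/s

w_1 = (1.15 − 0.33)/2 = 0.41 m; q_1 = 0.19 × 0.38 × 0.41 = 0.02960 m³/s
w_2 = (1.59 − 0.33)/2 = 0.63 m; q_2 = 0.27 × 0.71 × 0.63 = 0.1208 m³/s
w_3 = (4.46 − 1.15)/2 = 1.655 m; q_3 = 0.31 × 1.00 × 1.655 = 0.5131 m³/s
w_4 = (5.63 − 1.59)/2 = 2.02 m; q_4 = 0.35 × 1.24 × 2.02 = 0.8767 m³/s
w_5 = (6.40 − 4.46)/2 = 0.97 m; q_5 = 0.30 × 1.09 × 0.97 = 0.3172 m³/s
w_6 = (6.40 − 5.63)/2 = 0.385 m; q_6 = 0.27 × 0.29 × 0.385 = 0.03015 m³/s
Q = Σ qᵢ = 1.887 m³/s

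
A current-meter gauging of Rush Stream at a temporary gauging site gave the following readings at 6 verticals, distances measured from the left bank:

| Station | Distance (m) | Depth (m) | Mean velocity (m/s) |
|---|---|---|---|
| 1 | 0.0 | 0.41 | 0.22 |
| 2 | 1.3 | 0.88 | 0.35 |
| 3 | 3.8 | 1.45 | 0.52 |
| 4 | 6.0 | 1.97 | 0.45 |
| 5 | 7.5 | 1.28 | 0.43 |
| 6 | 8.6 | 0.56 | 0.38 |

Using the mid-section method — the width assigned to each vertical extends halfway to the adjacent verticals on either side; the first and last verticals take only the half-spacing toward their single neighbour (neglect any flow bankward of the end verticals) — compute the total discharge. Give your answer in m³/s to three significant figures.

w_1 = (1.3 − 0.0)/2 = 0.65 m; q_1 = 0.22 × 0.41 × 0.65 = 0.05863 m³/s
w_2 = (3.8 − 0.0)/2 = 1.9 m; q_2 = 0.35 × 0.88 × 1.9 = 0.5852 m³/s
w_3 = (6.0 − 1.3)/2 = 2.35 m; q_3 = 0.52 × 1.45 × 2.35 = 1.772 m³/s
w_4 = (7.5 − 3.8)/2 = 1.85 m; q_4 = 0.45 × 1.97 × 1.85 = 1.640 m³/s
w_5 = (8.6 − 6.0)/2 = 1.3 m; q_5 = 0.43 × 1.28 × 1.3 = 0.7155 m³/s
w_6 = (8.6 − 7.5)/2 = 0.55 m; q_6 = 0.38 × 0.56 × 0.55 = 0.1170 m³/s
Q = Σ qᵢ = 4.888 m³/s

4.89 m³/s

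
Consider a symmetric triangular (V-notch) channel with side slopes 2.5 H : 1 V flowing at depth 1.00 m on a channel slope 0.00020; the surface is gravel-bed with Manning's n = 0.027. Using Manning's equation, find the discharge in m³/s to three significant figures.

0.785 m³/s

A = z·y² = 2.5×1.00² = 2.500 m²
P = 2y√(1+z²) = 2×1.00×√(1+2.5²) = 5.385 m
R = A/P = 2.500/5.385 = 0.4642 m
Q = (1/n)·A·R^(2/3)·S^(1/2) = (1/0.027) × 2.500 × 0.4642^(2/3) × 0.00020^(1/2) = 0.7851 m³/s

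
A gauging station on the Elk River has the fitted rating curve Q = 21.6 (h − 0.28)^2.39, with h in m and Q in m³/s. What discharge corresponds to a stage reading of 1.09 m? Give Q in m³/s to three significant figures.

13.1 m³/s

Q = 21.6 × (1.09 − 0.28)^2.39 = 21.6 × 0.81^2.39 = 13.05 m³/s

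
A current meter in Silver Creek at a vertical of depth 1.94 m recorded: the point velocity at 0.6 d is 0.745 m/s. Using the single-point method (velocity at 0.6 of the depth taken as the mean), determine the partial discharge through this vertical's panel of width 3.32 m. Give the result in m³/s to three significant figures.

4.80 m³/s

v̄ = v₀.₆ = 0.745 m/s
q = v̄ × d × w = 0.7450 × 1.94 × 3.32 = 4.798 m³/s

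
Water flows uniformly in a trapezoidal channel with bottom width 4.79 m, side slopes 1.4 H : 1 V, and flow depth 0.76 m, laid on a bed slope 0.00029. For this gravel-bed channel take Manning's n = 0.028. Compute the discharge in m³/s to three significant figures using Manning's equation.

A = (b + z·y)·y = (4.79 + 1.4×0.76)×0.76 = 4.449 m²
P = b + 2y√(1+z²) = 4.79 + 2×0.76×√(1+1.4²) = 7.405 m
R = A/P = 4.449/7.405 = 0.6008 m
Q = (1/n)·A·R^(2/3)·S^(1/2) = (1/0.028) × 4.449 × 0.6008^(2/3) × 0.00029^(1/2) = 1.927 m³/s

1.93 m³/s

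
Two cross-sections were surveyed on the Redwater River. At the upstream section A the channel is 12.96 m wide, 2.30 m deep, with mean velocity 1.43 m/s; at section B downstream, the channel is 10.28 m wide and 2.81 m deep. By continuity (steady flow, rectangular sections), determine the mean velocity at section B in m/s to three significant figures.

1.48 m/s

Q = A₁V₁ = (12.96×2.30) × 1.43 = 42.63 m³/s
A₂ = 10.28 × 2.81 = 28.89 m²
V₂ = Q/A₂ = 42.63/28.89 = 1.476 m/s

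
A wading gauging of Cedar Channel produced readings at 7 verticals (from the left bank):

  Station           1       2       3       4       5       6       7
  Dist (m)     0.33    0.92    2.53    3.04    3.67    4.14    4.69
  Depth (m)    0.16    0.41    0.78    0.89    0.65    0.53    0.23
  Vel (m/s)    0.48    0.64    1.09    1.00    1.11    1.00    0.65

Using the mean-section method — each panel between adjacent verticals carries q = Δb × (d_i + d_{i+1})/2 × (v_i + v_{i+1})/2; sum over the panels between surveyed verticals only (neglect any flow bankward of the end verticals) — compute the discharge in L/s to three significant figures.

Panel 1-2: Δb = 0.59 m, d̄ = (0.16+0.41)/2 = 0.285, v̄ = (0.48+0.64)/2 = 0.56 → q = 0.59×0.285×0.56 = 0.09416 m³/s
Panel 2-3: Δb = 1.61 m, d̄ = (0.41+0.78)/2 = 0.595, v̄ = (0.64+1.09)/2 = 0.865 → q = 1.61×0.595×0.865 = 0.8286 m³/s
Panel 3-4: Δb = 0.51 m, d̄ = (0.78+0.89)/2 = 0.835, v̄ = (1.09+1.00)/2 = 1.045 → q = 0.51×0.835×1.045 = 0.4450 m³/s
Panel 4-5: Δb = 0.63 m, d̄ = (0.89+0.65)/2 = 0.77, v̄ = (1.00+1.11)/2 = 1.055 → q = 0.63×0.77×1.055 = 0.5118 m³/s
Panel 5-6: Δb = 0.47 m, d̄ = (0.65+0.53)/2 = 0.59, v̄ = (1.11+1.00)/2 = 1.055 → q = 0.47×0.59×1.055 = 0.2926 m³/s
Panel 6-7: Δb = 0.55 m, d̄ = (0.53+0.23)/2 = 0.38, v̄ = (1.00+0.65)/2 = 0.825 → q = 0.55×0.38×0.825 = 0.1724 m³/s
Q = Σ q = 2.345 m³/s
= 2.345 × 1000 = 2345 L/s

2340 L/s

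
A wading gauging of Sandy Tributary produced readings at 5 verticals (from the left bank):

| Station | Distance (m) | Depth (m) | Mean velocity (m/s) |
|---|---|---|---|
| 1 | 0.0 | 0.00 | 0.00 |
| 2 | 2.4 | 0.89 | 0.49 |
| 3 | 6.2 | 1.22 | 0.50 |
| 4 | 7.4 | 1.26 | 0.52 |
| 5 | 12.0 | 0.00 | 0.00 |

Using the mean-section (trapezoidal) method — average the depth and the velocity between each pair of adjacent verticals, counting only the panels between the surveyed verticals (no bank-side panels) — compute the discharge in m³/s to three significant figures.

3.76 m³/s

Panel 1-2: Δb = 2.4 m, d̄ = (0.00+0.89)/2 = 0.445, v̄ = (0.00+0.49)/2 = 0.245 → q = 2.4×0.445×0.245 = 0.2617 m³/s
Panel 2-3: Δb = 3.8 m, d̄ = (0.89+1.22)/2 = 1.055, v̄ = (0.49+0.50)/2 = 0.495 → q = 3.8×1.055×0.495 = 1.984 m³/s
Panel 3-4: Δb = 1.2 m, d̄ = (1.22+1.26)/2 = 1.24, v̄ = (0.50+0.52)/2 = 0.51 → q = 1.2×1.24×0.51 = 0.7589 m³/s
Panel 4-5: Δb = 4.6 m, d̄ = (1.26+0.00)/2 = 0.63, v̄ = (0.52+0.00)/2 = 0.26 → q = 4.6×0.63×0.26 = 0.7535 m³/s
Q = Σ q = 3.758 m³/s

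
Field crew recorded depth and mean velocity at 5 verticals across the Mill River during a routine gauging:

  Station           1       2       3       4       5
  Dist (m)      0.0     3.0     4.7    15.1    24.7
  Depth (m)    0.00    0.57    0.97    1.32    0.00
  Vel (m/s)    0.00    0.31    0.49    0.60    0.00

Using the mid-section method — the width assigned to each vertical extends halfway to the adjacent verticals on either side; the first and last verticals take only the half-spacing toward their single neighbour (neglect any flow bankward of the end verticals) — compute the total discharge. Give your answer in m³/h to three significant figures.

40400 m³/h

w_2 = (4.7 − 0.0)/2 = 2.35 m; q_2 = 0.31 × 0.57 × 2.35 = 0.4152 m³/s
w_3 = (15.1 − 3.0)/2 = 6.05 m; q_3 = 0.49 × 0.97 × 6.05 = 2.876 m³/s
w_4 = (24.7 − 4.7)/2 = 10 m; q_4 = 0.60 × 1.32 × 10 = 7.920 m³/s
Stations 1, 5 contribute zero (depth or velocity is 0).
Q = Σ qᵢ = 11.21 m³/s
= 11.21 × 3600 = 40360 m³/h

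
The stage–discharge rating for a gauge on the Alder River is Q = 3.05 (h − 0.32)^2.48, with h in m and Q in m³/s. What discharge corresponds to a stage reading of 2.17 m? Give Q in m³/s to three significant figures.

14.0 m³/s

Q = 3.05 × (2.17 − 0.32)^2.48 = 3.05 × 1.85^2.48 = 14.02 m³/s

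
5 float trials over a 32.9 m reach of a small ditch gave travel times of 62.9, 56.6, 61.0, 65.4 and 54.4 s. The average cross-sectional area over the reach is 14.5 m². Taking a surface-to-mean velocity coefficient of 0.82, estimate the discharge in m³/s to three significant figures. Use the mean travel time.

t̄ = (62.9 + 56.6 + 61.0 + 65.4 + 54.4) / 5 = 60.06 s
v_surface = L / t̄ = 32.9 / 60.06 = 0.5478 m/s
v_mean = 0.82 × 0.5478 = 0.4492 m/s
Q = A × v_mean = 14.5 × 0.4492 = 6.513 m³/s

6.51 m³/s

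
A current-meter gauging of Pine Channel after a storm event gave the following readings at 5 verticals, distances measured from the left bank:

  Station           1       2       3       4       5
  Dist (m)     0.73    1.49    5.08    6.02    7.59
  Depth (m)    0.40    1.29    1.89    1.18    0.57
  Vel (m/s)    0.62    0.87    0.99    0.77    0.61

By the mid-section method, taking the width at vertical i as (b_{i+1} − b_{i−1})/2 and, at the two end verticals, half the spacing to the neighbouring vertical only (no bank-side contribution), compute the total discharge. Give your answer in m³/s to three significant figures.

w_1 = (1.49 − 0.73)/2 = 0.38 m; q_1 = 0.62 × 0.40 × 0.38 = 0.09424 m³/s
w_2 = (5.08 − 0.73)/2 = 2.175 m; q_2 = 0.87 × 1.29 × 2.175 = 2.441 m³/s
w_3 = (6.02 − 1.49)/2 = 2.265 m; q_3 = 0.99 × 1.89 × 2.265 = 4.238 m³/s
w_4 = (7.59 − 5.08)/2 = 1.255 m; q_4 = 0.77 × 1.18 × 1.255 = 1.140 m³/s
w_5 = (7.59 − 6.02)/2 = 0.785 m; q_5 = 0.61 × 0.57 × 0.785 = 0.2729 m³/s
Q = Σ qᵢ = 8.187 m³/s

8.19 m³/s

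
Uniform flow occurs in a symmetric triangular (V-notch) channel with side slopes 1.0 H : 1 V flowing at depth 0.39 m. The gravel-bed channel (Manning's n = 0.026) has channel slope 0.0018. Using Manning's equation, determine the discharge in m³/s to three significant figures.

0.0662 m³/s

A = z·y² = 1.0×0.39² = 0.1521 m²
P = 2y√(1+z²) = 2×0.39×√(1+1.0²) = 1.103 m
R = A/P = 0.1521/1.103 = 0.1379 m
Q = (1/n)·A·R^(2/3)·S^(1/2) = (1/0.026) × 0.1521 × 0.1379^(2/3) × 0.0018^(1/2) = 0.06624 m³/s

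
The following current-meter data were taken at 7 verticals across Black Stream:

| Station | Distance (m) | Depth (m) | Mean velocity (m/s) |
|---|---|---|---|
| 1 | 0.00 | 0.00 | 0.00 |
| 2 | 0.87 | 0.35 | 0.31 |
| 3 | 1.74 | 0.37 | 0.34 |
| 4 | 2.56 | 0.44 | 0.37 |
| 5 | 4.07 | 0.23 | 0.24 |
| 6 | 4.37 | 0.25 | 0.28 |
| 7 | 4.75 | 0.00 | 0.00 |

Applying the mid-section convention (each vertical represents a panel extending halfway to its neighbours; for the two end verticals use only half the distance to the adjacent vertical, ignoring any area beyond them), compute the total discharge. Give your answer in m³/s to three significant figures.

0.464 m³/s

w_2 = (1.74 − 0.00)/2 = 0.87 m; q_2 = 0.31 × 0.35 × 0.87 = 0.09440 m³/s
w_3 = (2.56 − 0.87)/2 = 0.845 m; q_3 = 0.34 × 0.37 × 0.845 = 0.1063 m³/s
w_4 = (4.07 − 1.74)/2 = 1.165 m; q_4 = 0.37 × 0.44 × 1.165 = 0.1897 m³/s
w_5 = (4.37 − 2.56)/2 = 0.905 m; q_5 = 0.24 × 0.23 × 0.905 = 0.04996 m³/s
w_6 = (4.75 − 4.07)/2 = 0.34 m; q_6 = 0.28 × 0.25 × 0.34 = 0.02380 m³/s
Stations 1, 7 contribute zero (depth or velocity is 0).
Q = Σ qᵢ = 0.4641 m³/s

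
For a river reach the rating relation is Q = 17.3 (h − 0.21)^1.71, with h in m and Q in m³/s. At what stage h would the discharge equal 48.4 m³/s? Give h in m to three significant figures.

2.04 m

h − h₀ = (Q/C)^(1/b) = (48.4/17.3)^(1/1.71) = 1.825 m
h = 0.21 + 1.825 = 2.035 m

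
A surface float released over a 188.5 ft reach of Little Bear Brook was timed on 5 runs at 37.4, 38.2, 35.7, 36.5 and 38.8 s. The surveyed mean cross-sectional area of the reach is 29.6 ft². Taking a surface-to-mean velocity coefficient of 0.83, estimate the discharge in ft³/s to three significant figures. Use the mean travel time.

t̄ = (37.4 + 38.2 + 35.7 + 36.5 + 38.8) / 5 = 37.32 s
v_surface = L / t̄ = 188.5 / 37.32 = 5.051 ft/s
v_mean = 0.83 × 5.051 = 4.192 ft/s
Q = A × v_mean = 29.6 × 4.192 = 124.1 ft³/s

124 ft³/s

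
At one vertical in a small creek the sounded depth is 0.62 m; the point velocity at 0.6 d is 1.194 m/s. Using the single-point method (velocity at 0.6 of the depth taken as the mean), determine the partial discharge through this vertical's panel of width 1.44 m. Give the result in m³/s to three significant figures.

1.07 m³/s

v̄ = v₀.₆ = 1.194 m/s
q = v̄ × d × w = 1.194 × 0.62 × 1.44 = 1.066 m³/s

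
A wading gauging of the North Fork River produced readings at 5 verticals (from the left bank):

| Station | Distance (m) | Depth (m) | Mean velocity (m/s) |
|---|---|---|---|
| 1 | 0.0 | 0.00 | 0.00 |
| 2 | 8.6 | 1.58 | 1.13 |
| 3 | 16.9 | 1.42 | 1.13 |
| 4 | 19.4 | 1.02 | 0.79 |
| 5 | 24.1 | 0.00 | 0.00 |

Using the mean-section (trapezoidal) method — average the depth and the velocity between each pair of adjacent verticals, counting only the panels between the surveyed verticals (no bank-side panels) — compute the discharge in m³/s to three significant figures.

Panel 1-2: Δb = 8.6 m, d̄ = (0.00+1.58)/2 = 0.79, v̄ = (0.00+1.13)/2 = 0.565 → q = 8.6×0.79×0.565 = 3.839 m³/s
Panel 2-3: Δb = 8.3 m, d̄ = (1.58+1.42)/2 = 1.5, v̄ = (1.13+1.13)/2 = 1.13 → q = 8.3×1.5×1.13 = 14.07 m³/s
Panel 3-4: Δb = 2.5 m, d̄ = (1.42+1.02)/2 = 1.22, v̄ = (1.13+0.79)/2 = 0.96 → q = 2.5×1.22×0.96 = 2.928 m³/s
Panel 4-5: Δb = 4.7 m, d̄ = (1.02+0.00)/2 = 0.51, v̄ = (0.79+0.00)/2 = 0.395 → q = 4.7×0.51×0.395 = 0.9468 m³/s
Q = Σ q = 21.78 m³/s

21.8 m³/s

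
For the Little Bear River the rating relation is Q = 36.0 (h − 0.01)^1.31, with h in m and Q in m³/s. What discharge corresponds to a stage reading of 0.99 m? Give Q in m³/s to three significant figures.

Q = 36.0 × (0.99 − 0.01)^1.31 = 36.0 × 0.98^1.31 = 35.06 m³/s

35.1 m³/s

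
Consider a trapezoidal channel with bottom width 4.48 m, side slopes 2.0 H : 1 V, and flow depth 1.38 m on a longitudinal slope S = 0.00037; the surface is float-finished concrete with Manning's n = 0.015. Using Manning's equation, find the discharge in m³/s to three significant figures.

A = (b + z·y)·y = (4.48 + 2.0×1.38)×1.38 = 9.991 m²
P = b + 2y√(1+z²) = 4.48 + 2×1.38×√(1+2.0²) = 10.65 m
R = A/P = 9.991/10.65 = 0.9380 m
Q = (1/n)·A·R^(2/3)·S^(1/2) = (1/0.015) × 9.991 × 0.9380^(2/3) × 0.00037^(1/2) = 12.28 m³/s

12.3 m³/s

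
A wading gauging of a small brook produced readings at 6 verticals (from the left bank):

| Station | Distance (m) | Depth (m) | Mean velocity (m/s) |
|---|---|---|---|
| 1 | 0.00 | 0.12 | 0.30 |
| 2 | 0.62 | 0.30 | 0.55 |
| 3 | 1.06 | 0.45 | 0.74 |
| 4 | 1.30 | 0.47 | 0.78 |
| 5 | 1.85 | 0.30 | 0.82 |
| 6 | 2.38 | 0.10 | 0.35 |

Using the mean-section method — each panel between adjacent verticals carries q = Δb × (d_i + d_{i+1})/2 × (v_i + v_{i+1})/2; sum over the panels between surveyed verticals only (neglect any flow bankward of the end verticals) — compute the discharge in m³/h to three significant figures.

Panel 1-2: Δb = 0.62 m, d̄ = (0.12+0.30)/2 = 0.21, v̄ = (0.30+0.55)/2 = 0.425 → q = 0.62×0.21×0.425 = 0.05534 m³/s
Panel 2-3: Δb = 0.44 m, d̄ = (0.30+0.45)/2 = 0.375, v̄ = (0.55+0.74)/2 = 0.645 → q = 0.44×0.375×0.645 = 0.1064 m³/s
Panel 3-4: Δb = 0.24 m, d̄ = (0.45+0.47)/2 = 0.46, v̄ = (0.74+0.78)/2 = 0.76 → q = 0.24×0.46×0.76 = 0.08390 m³/s
Panel 4-5: Δb = 0.55 m, d̄ = (0.47+0.30)/2 = 0.385, v̄ = (0.78+0.82)/2 = 0.8 → q = 0.55×0.385×0.8 = 0.1694 m³/s
Panel 5-6: Δb = 0.53 m, d̄ = (0.30+0.10)/2 = 0.2, v̄ = (0.82+0.35)/2 = 0.585 → q = 0.53×0.2×0.585 = 0.06201 m³/s
Q = Σ q = 0.4771 m³/s
= 0.4771 × 3600 = 1717 m³/h

1720 m³/h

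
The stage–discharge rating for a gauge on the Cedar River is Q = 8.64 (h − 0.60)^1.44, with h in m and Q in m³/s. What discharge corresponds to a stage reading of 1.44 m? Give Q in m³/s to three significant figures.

6.72 m³/s

Q = 8.64 × (1.44 − 0.60)^1.44 = 8.64 × 0.84^1.44 = 6.722 m³/s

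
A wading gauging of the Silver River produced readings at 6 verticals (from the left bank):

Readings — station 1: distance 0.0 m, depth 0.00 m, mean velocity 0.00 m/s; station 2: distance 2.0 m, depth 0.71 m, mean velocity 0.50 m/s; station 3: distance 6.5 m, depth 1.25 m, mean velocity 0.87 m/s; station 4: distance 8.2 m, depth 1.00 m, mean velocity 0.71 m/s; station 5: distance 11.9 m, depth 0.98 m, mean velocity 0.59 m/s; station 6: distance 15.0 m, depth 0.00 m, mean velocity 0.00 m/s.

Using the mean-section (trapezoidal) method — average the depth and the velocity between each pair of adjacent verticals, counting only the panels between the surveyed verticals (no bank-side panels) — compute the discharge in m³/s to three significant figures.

7.54 m³/s

Panel 1-2: Δb = 2 m, d̄ = (0.00+0.71)/2 = 0.355, v̄ = (0.00+0.50)/2 = 0.25 → q = 2×0.355×0.25 = 0.1775 m³/s
Panel 2-3: Δb = 4.5 m, d̄ = (0.71+1.25)/2 = 0.98, v̄ = (0.50+0.87)/2 = 0.685 → q = 4.5×0.98×0.685 = 3.021 m³/s
Panel 3-4: Δb = 1.7 m, d̄ = (1.25+1.00)/2 = 1.125, v̄ = (0.87+0.71)/2 = 0.79 → q = 1.7×1.125×0.79 = 1.511 m³/s
Panel 4-5: Δb = 3.7 m, d̄ = (1.00+0.98)/2 = 0.99, v̄ = (0.71+0.59)/2 = 0.65 → q = 3.7×0.99×0.65 = 2.381 m³/s
Panel 5-6: Δb = 3.1 m, d̄ = (0.98+0.00)/2 = 0.49, v̄ = (0.59+0.00)/2 = 0.295 → q = 3.1×0.49×0.295 = 0.4481 m³/s
Q = Σ q = 7.538 m³/s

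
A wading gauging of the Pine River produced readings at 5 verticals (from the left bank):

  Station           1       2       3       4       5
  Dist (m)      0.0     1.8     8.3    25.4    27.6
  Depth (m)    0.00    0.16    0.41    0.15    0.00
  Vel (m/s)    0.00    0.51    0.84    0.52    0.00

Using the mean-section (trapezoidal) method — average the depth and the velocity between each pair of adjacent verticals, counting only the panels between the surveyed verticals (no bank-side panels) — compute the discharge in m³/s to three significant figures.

4.59 m³/s

Panel 1-2: Δb = 1.8 m, d̄ = (0.00+0.16)/2 = 0.08, v̄ = (0.00+0.51)/2 = 0.255 → q = 1.8×0.08×0.255 = 0.03672 m³/s
Panel 2-3: Δb = 6.5 m, d̄ = (0.16+0.41)/2 = 0.285, v̄ = (0.51+0.84)/2 = 0.675 → q = 6.5×0.285×0.675 = 1.250 m³/s
Panel 3-4: Δb = 17.1 m, d̄ = (0.41+0.15)/2 = 0.28, v̄ = (0.84+0.52)/2 = 0.68 → q = 17.1×0.28×0.68 = 3.256 m³/s
Panel 4-5: Δb = 2.2 m, d̄ = (0.15+0.00)/2 = 0.075, v̄ = (0.52+0.00)/2 = 0.26 → q = 2.2×0.075×0.26 = 0.04290 m³/s
Q = Σ q = 4.586 m³/s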